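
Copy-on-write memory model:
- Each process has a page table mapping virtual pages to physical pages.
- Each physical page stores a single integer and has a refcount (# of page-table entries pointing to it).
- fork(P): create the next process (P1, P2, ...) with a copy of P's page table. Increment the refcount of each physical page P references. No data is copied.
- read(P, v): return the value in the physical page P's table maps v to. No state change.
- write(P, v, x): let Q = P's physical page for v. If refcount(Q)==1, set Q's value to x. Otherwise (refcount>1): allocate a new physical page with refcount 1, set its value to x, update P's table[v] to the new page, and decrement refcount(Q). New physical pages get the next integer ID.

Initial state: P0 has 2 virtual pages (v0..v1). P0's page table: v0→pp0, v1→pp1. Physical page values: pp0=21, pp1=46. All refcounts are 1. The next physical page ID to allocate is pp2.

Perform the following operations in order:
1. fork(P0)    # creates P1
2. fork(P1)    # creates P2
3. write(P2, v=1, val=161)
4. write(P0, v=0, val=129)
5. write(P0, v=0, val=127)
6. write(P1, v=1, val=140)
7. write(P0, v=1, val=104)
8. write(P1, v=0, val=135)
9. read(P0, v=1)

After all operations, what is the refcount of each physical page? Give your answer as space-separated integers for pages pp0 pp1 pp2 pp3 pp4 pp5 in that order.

Answer: 1 1 1 1 1 1

Derivation:
Op 1: fork(P0) -> P1. 2 ppages; refcounts: pp0:2 pp1:2
Op 2: fork(P1) -> P2. 2 ppages; refcounts: pp0:3 pp1:3
Op 3: write(P2, v1, 161). refcount(pp1)=3>1 -> COPY to pp2. 3 ppages; refcounts: pp0:3 pp1:2 pp2:1
Op 4: write(P0, v0, 129). refcount(pp0)=3>1 -> COPY to pp3. 4 ppages; refcounts: pp0:2 pp1:2 pp2:1 pp3:1
Op 5: write(P0, v0, 127). refcount(pp3)=1 -> write in place. 4 ppages; refcounts: pp0:2 pp1:2 pp2:1 pp3:1
Op 6: write(P1, v1, 140). refcount(pp1)=2>1 -> COPY to pp4. 5 ppages; refcounts: pp0:2 pp1:1 pp2:1 pp3:1 pp4:1
Op 7: write(P0, v1, 104). refcount(pp1)=1 -> write in place. 5 ppages; refcounts: pp0:2 pp1:1 pp2:1 pp3:1 pp4:1
Op 8: write(P1, v0, 135). refcount(pp0)=2>1 -> COPY to pp5. 6 ppages; refcounts: pp0:1 pp1:1 pp2:1 pp3:1 pp4:1 pp5:1
Op 9: read(P0, v1) -> 104. No state change.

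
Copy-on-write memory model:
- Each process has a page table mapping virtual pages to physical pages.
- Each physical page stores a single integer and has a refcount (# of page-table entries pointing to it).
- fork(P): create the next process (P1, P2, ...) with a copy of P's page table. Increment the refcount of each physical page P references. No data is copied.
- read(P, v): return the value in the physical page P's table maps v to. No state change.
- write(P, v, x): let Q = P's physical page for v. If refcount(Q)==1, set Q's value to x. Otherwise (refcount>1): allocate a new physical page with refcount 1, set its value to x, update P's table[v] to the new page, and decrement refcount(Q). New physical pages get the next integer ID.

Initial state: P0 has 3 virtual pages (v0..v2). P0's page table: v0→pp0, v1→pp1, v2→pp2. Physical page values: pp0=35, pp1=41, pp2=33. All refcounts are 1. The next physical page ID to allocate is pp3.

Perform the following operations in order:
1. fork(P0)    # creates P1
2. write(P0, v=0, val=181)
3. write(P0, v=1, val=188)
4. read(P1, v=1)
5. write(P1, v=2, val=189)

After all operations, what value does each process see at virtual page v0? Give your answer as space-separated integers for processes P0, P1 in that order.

Answer: 181 35

Derivation:
Op 1: fork(P0) -> P1. 3 ppages; refcounts: pp0:2 pp1:2 pp2:2
Op 2: write(P0, v0, 181). refcount(pp0)=2>1 -> COPY to pp3. 4 ppages; refcounts: pp0:1 pp1:2 pp2:2 pp3:1
Op 3: write(P0, v1, 188). refcount(pp1)=2>1 -> COPY to pp4. 5 ppages; refcounts: pp0:1 pp1:1 pp2:2 pp3:1 pp4:1
Op 4: read(P1, v1) -> 41. No state change.
Op 5: write(P1, v2, 189). refcount(pp2)=2>1 -> COPY to pp5. 6 ppages; refcounts: pp0:1 pp1:1 pp2:1 pp3:1 pp4:1 pp5:1
P0: v0 -> pp3 = 181
P1: v0 -> pp0 = 35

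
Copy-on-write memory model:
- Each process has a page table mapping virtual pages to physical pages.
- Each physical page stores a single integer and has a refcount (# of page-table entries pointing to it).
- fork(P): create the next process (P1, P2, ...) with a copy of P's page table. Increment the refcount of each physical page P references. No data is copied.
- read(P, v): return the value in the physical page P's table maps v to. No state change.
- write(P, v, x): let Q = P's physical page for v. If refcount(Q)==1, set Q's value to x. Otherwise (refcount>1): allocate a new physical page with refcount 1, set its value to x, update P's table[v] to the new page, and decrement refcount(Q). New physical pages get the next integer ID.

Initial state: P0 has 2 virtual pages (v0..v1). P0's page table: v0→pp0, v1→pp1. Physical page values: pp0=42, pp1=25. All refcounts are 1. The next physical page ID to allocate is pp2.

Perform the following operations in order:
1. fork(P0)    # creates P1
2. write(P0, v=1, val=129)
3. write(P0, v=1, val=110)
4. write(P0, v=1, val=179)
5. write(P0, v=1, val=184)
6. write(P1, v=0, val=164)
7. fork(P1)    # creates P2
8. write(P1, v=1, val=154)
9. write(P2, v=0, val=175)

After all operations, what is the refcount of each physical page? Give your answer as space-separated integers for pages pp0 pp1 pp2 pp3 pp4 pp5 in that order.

Answer: 1 1 1 1 1 1

Derivation:
Op 1: fork(P0) -> P1. 2 ppages; refcounts: pp0:2 pp1:2
Op 2: write(P0, v1, 129). refcount(pp1)=2>1 -> COPY to pp2. 3 ppages; refcounts: pp0:2 pp1:1 pp2:1
Op 3: write(P0, v1, 110). refcount(pp2)=1 -> write in place. 3 ppages; refcounts: pp0:2 pp1:1 pp2:1
Op 4: write(P0, v1, 179). refcount(pp2)=1 -> write in place. 3 ppages; refcounts: pp0:2 pp1:1 pp2:1
Op 5: write(P0, v1, 184). refcount(pp2)=1 -> write in place. 3 ppages; refcounts: pp0:2 pp1:1 pp2:1
Op 6: write(P1, v0, 164). refcount(pp0)=2>1 -> COPY to pp3. 4 ppages; refcounts: pp0:1 pp1:1 pp2:1 pp3:1
Op 7: fork(P1) -> P2. 4 ppages; refcounts: pp0:1 pp1:2 pp2:1 pp3:2
Op 8: write(P1, v1, 154). refcount(pp1)=2>1 -> COPY to pp4. 5 ppages; refcounts: pp0:1 pp1:1 pp2:1 pp3:2 pp4:1
Op 9: write(P2, v0, 175). refcount(pp3)=2>1 -> COPY to pp5. 6 ppages; refcounts: pp0:1 pp1:1 pp2:1 pp3:1 pp4:1 pp5:1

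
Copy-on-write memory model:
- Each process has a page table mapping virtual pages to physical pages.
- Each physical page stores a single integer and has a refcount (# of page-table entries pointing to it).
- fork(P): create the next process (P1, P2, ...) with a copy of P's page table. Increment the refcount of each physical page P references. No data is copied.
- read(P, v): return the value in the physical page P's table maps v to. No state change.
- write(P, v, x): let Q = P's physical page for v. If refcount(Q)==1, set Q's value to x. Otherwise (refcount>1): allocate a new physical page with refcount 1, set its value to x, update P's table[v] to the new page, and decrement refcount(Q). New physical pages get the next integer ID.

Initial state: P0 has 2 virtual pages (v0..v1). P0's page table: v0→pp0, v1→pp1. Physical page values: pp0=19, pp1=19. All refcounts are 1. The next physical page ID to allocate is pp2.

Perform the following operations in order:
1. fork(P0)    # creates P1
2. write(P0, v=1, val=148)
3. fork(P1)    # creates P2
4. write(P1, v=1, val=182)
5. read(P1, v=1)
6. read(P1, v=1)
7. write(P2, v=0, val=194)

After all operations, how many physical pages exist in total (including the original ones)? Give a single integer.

Op 1: fork(P0) -> P1. 2 ppages; refcounts: pp0:2 pp1:2
Op 2: write(P0, v1, 148). refcount(pp1)=2>1 -> COPY to pp2. 3 ppages; refcounts: pp0:2 pp1:1 pp2:1
Op 3: fork(P1) -> P2. 3 ppages; refcounts: pp0:3 pp1:2 pp2:1
Op 4: write(P1, v1, 182). refcount(pp1)=2>1 -> COPY to pp3. 4 ppages; refcounts: pp0:3 pp1:1 pp2:1 pp3:1
Op 5: read(P1, v1) -> 182. No state change.
Op 6: read(P1, v1) -> 182. No state change.
Op 7: write(P2, v0, 194). refcount(pp0)=3>1 -> COPY to pp4. 5 ppages; refcounts: pp0:2 pp1:1 pp2:1 pp3:1 pp4:1

Answer: 5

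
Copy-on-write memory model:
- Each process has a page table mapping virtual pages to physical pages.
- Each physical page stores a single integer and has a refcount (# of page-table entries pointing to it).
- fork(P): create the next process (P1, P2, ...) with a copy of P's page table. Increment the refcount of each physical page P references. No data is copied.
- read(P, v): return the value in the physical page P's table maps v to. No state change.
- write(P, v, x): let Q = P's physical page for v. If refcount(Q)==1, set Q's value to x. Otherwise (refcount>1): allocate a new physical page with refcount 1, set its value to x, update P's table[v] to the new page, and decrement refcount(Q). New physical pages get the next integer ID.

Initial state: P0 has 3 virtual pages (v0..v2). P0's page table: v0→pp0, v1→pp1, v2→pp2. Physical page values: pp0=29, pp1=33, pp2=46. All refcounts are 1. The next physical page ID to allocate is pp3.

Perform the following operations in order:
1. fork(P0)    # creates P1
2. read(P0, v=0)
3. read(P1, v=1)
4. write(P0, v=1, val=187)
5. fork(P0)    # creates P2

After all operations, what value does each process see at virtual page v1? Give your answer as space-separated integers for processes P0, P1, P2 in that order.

Answer: 187 33 187

Derivation:
Op 1: fork(P0) -> P1. 3 ppages; refcounts: pp0:2 pp1:2 pp2:2
Op 2: read(P0, v0) -> 29. No state change.
Op 3: read(P1, v1) -> 33. No state change.
Op 4: write(P0, v1, 187). refcount(pp1)=2>1 -> COPY to pp3. 4 ppages; refcounts: pp0:2 pp1:1 pp2:2 pp3:1
Op 5: fork(P0) -> P2. 4 ppages; refcounts: pp0:3 pp1:1 pp2:3 pp3:2
P0: v1 -> pp3 = 187
P1: v1 -> pp1 = 33
P2: v1 -> pp3 = 187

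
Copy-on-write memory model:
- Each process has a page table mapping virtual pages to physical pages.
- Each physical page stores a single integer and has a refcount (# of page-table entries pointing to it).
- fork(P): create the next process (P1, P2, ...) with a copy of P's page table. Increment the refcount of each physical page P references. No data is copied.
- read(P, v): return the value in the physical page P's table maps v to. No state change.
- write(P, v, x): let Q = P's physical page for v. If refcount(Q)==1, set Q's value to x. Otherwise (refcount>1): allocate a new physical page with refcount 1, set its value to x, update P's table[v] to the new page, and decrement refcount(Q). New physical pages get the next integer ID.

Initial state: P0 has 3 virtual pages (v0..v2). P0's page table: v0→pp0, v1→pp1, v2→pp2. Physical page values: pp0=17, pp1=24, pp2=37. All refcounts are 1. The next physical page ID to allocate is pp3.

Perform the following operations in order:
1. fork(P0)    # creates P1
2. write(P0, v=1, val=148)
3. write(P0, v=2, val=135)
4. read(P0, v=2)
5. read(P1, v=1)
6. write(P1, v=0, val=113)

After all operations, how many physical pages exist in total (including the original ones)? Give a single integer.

Op 1: fork(P0) -> P1. 3 ppages; refcounts: pp0:2 pp1:2 pp2:2
Op 2: write(P0, v1, 148). refcount(pp1)=2>1 -> COPY to pp3. 4 ppages; refcounts: pp0:2 pp1:1 pp2:2 pp3:1
Op 3: write(P0, v2, 135). refcount(pp2)=2>1 -> COPY to pp4. 5 ppages; refcounts: pp0:2 pp1:1 pp2:1 pp3:1 pp4:1
Op 4: read(P0, v2) -> 135. No state change.
Op 5: read(P1, v1) -> 24. No state change.
Op 6: write(P1, v0, 113). refcount(pp0)=2>1 -> COPY to pp5. 6 ppages; refcounts: pp0:1 pp1:1 pp2:1 pp3:1 pp4:1 pp5:1

Answer: 6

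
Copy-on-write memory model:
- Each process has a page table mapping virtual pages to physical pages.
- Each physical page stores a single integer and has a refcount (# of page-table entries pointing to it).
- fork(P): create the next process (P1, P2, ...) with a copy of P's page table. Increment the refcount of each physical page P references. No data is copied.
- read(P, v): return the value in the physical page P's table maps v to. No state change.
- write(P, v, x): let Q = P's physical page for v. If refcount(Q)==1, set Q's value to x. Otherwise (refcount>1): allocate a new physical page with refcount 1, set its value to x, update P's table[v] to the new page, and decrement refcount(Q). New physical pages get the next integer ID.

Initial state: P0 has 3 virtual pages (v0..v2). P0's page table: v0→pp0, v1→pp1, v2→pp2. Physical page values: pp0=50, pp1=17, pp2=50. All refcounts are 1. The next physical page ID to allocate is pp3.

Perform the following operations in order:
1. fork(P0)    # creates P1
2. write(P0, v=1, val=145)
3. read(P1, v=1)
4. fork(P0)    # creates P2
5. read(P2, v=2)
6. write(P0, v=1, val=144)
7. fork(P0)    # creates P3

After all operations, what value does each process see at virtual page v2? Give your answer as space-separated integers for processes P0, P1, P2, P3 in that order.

Op 1: fork(P0) -> P1. 3 ppages; refcounts: pp0:2 pp1:2 pp2:2
Op 2: write(P0, v1, 145). refcount(pp1)=2>1 -> COPY to pp3. 4 ppages; refcounts: pp0:2 pp1:1 pp2:2 pp3:1
Op 3: read(P1, v1) -> 17. No state change.
Op 4: fork(P0) -> P2. 4 ppages; refcounts: pp0:3 pp1:1 pp2:3 pp3:2
Op 5: read(P2, v2) -> 50. No state change.
Op 6: write(P0, v1, 144). refcount(pp3)=2>1 -> COPY to pp4. 5 ppages; refcounts: pp0:3 pp1:1 pp2:3 pp3:1 pp4:1
Op 7: fork(P0) -> P3. 5 ppages; refcounts: pp0:4 pp1:1 pp2:4 pp3:1 pp4:2
P0: v2 -> pp2 = 50
P1: v2 -> pp2 = 50
P2: v2 -> pp2 = 50
P3: v2 -> pp2 = 50

Answer: 50 50 50 50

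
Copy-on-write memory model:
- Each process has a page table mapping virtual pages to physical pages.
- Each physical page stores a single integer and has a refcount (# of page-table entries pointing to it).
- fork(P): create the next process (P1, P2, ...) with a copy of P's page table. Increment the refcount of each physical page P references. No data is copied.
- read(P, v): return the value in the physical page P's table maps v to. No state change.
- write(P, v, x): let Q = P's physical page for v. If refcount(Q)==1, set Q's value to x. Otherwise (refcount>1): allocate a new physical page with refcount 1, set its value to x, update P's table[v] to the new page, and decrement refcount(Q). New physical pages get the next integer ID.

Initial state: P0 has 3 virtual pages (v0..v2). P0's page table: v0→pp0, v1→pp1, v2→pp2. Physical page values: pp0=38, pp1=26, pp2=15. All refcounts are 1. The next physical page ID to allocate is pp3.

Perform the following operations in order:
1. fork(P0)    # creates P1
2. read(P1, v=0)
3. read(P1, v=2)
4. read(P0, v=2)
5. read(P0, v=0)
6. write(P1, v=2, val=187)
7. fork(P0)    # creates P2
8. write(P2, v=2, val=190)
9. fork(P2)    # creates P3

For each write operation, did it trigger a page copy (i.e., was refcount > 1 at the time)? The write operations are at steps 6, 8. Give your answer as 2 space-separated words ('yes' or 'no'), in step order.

Op 1: fork(P0) -> P1. 3 ppages; refcounts: pp0:2 pp1:2 pp2:2
Op 2: read(P1, v0) -> 38. No state change.
Op 3: read(P1, v2) -> 15. No state change.
Op 4: read(P0, v2) -> 15. No state change.
Op 5: read(P0, v0) -> 38. No state change.
Op 6: write(P1, v2, 187). refcount(pp2)=2>1 -> COPY to pp3. 4 ppages; refcounts: pp0:2 pp1:2 pp2:1 pp3:1
Op 7: fork(P0) -> P2. 4 ppages; refcounts: pp0:3 pp1:3 pp2:2 pp3:1
Op 8: write(P2, v2, 190). refcount(pp2)=2>1 -> COPY to pp4. 5 ppages; refcounts: pp0:3 pp1:3 pp2:1 pp3:1 pp4:1
Op 9: fork(P2) -> P3. 5 ppages; refcounts: pp0:4 pp1:4 pp2:1 pp3:1 pp4:2

yes yes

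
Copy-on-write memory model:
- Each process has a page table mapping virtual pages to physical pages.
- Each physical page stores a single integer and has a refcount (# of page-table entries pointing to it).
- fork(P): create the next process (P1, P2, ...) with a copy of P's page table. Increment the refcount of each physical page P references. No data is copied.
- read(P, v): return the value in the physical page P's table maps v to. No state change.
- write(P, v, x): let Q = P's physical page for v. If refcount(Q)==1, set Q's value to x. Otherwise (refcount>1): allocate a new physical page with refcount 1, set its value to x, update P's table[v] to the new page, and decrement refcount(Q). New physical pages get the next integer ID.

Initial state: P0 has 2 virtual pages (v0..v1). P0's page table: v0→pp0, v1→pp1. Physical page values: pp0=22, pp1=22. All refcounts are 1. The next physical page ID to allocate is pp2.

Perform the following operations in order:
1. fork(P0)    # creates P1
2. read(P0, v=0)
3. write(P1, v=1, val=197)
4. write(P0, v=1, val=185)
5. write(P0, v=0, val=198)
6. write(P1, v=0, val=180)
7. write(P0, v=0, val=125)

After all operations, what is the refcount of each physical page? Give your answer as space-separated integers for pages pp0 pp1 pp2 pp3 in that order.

Answer: 1 1 1 1

Derivation:
Op 1: fork(P0) -> P1. 2 ppages; refcounts: pp0:2 pp1:2
Op 2: read(P0, v0) -> 22. No state change.
Op 3: write(P1, v1, 197). refcount(pp1)=2>1 -> COPY to pp2. 3 ppages; refcounts: pp0:2 pp1:1 pp2:1
Op 4: write(P0, v1, 185). refcount(pp1)=1 -> write in place. 3 ppages; refcounts: pp0:2 pp1:1 pp2:1
Op 5: write(P0, v0, 198). refcount(pp0)=2>1 -> COPY to pp3. 4 ppages; refcounts: pp0:1 pp1:1 pp2:1 pp3:1
Op 6: write(P1, v0, 180). refcount(pp0)=1 -> write in place. 4 ppages; refcounts: pp0:1 pp1:1 pp2:1 pp3:1
Op 7: write(P0, v0, 125). refcount(pp3)=1 -> write in place. 4 ppages; refcounts: pp0:1 pp1:1 pp2:1 pp3:1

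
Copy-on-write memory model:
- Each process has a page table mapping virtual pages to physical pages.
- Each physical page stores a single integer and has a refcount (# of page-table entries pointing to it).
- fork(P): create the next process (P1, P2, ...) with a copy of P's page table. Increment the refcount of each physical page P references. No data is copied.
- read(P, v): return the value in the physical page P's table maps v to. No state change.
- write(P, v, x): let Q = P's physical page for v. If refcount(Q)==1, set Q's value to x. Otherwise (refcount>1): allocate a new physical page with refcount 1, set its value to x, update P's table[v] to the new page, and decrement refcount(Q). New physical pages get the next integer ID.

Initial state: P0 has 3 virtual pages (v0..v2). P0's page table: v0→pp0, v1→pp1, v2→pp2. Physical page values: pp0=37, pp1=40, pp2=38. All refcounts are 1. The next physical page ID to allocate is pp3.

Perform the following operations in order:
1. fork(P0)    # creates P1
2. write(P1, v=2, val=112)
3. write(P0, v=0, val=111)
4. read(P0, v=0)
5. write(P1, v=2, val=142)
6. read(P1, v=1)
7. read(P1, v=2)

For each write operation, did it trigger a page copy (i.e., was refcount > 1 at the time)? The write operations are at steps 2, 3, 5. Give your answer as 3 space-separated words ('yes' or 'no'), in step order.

Op 1: fork(P0) -> P1. 3 ppages; refcounts: pp0:2 pp1:2 pp2:2
Op 2: write(P1, v2, 112). refcount(pp2)=2>1 -> COPY to pp3. 4 ppages; refcounts: pp0:2 pp1:2 pp2:1 pp3:1
Op 3: write(P0, v0, 111). refcount(pp0)=2>1 -> COPY to pp4. 5 ppages; refcounts: pp0:1 pp1:2 pp2:1 pp3:1 pp4:1
Op 4: read(P0, v0) -> 111. No state change.
Op 5: write(P1, v2, 142). refcount(pp3)=1 -> write in place. 5 ppages; refcounts: pp0:1 pp1:2 pp2:1 pp3:1 pp4:1
Op 6: read(P1, v1) -> 40. No state change.
Op 7: read(P1, v2) -> 142. No state change.

yes yes no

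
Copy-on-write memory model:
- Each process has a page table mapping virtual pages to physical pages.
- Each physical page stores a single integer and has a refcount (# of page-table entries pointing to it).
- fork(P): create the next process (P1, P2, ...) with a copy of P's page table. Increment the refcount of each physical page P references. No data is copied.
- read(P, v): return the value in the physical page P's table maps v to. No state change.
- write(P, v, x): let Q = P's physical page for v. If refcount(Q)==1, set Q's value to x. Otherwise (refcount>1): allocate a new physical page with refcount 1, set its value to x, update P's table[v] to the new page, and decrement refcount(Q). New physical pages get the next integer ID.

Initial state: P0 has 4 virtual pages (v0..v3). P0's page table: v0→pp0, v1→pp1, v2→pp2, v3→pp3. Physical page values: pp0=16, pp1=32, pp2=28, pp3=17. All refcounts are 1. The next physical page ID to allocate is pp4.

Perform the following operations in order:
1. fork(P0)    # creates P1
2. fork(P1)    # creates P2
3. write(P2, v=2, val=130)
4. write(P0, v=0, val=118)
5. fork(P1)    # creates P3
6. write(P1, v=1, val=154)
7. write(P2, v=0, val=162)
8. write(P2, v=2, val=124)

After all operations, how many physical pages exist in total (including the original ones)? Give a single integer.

Op 1: fork(P0) -> P1. 4 ppages; refcounts: pp0:2 pp1:2 pp2:2 pp3:2
Op 2: fork(P1) -> P2. 4 ppages; refcounts: pp0:3 pp1:3 pp2:3 pp3:3
Op 3: write(P2, v2, 130). refcount(pp2)=3>1 -> COPY to pp4. 5 ppages; refcounts: pp0:3 pp1:3 pp2:2 pp3:3 pp4:1
Op 4: write(P0, v0, 118). refcount(pp0)=3>1 -> COPY to pp5. 6 ppages; refcounts: pp0:2 pp1:3 pp2:2 pp3:3 pp4:1 pp5:1
Op 5: fork(P1) -> P3. 6 ppages; refcounts: pp0:3 pp1:4 pp2:3 pp3:4 pp4:1 pp5:1
Op 6: write(P1, v1, 154). refcount(pp1)=4>1 -> COPY to pp6. 7 ppages; refcounts: pp0:3 pp1:3 pp2:3 pp3:4 pp4:1 pp5:1 pp6:1
Op 7: write(P2, v0, 162). refcount(pp0)=3>1 -> COPY to pp7. 8 ppages; refcounts: pp0:2 pp1:3 pp2:3 pp3:4 pp4:1 pp5:1 pp6:1 pp7:1
Op 8: write(P2, v2, 124). refcount(pp4)=1 -> write in place. 8 ppages; refcounts: pp0:2 pp1:3 pp2:3 pp3:4 pp4:1 pp5:1 pp6:1 pp7:1

Answer: 8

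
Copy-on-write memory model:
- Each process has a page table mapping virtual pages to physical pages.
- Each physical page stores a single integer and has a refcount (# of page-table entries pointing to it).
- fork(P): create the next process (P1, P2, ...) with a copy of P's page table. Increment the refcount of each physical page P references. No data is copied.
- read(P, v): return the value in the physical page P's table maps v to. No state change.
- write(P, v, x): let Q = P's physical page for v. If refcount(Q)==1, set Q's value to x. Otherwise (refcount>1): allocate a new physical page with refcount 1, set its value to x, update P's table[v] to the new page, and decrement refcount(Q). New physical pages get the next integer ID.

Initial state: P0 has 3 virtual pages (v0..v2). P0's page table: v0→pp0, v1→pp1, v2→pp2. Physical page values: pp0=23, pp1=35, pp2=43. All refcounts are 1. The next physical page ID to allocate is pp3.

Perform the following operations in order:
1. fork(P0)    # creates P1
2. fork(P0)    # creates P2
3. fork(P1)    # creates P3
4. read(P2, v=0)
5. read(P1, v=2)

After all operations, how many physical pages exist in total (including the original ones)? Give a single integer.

Op 1: fork(P0) -> P1. 3 ppages; refcounts: pp0:2 pp1:2 pp2:2
Op 2: fork(P0) -> P2. 3 ppages; refcounts: pp0:3 pp1:3 pp2:3
Op 3: fork(P1) -> P3. 3 ppages; refcounts: pp0:4 pp1:4 pp2:4
Op 4: read(P2, v0) -> 23. No state change.
Op 5: read(P1, v2) -> 43. No state change.

Answer: 3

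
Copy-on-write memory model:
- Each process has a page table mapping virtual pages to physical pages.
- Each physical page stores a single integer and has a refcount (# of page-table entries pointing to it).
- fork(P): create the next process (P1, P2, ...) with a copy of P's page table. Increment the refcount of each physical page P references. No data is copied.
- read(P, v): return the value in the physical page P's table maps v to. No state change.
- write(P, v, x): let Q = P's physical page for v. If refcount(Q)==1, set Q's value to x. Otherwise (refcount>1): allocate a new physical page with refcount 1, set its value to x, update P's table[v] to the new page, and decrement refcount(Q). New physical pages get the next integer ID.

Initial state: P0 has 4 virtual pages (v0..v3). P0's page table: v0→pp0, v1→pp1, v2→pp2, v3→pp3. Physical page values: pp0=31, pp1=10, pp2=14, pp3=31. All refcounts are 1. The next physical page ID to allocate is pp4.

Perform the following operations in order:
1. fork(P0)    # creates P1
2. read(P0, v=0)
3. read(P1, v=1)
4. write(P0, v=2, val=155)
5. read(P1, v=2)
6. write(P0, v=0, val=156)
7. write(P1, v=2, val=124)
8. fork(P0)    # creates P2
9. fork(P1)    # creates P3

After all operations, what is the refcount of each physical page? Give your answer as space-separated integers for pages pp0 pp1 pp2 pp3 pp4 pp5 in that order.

Op 1: fork(P0) -> P1. 4 ppages; refcounts: pp0:2 pp1:2 pp2:2 pp3:2
Op 2: read(P0, v0) -> 31. No state change.
Op 3: read(P1, v1) -> 10. No state change.
Op 4: write(P0, v2, 155). refcount(pp2)=2>1 -> COPY to pp4. 5 ppages; refcounts: pp0:2 pp1:2 pp2:1 pp3:2 pp4:1
Op 5: read(P1, v2) -> 14. No state change.
Op 6: write(P0, v0, 156). refcount(pp0)=2>1 -> COPY to pp5. 6 ppages; refcounts: pp0:1 pp1:2 pp2:1 pp3:2 pp4:1 pp5:1
Op 7: write(P1, v2, 124). refcount(pp2)=1 -> write in place. 6 ppages; refcounts: pp0:1 pp1:2 pp2:1 pp3:2 pp4:1 pp5:1
Op 8: fork(P0) -> P2. 6 ppages; refcounts: pp0:1 pp1:3 pp2:1 pp3:3 pp4:2 pp5:2
Op 9: fork(P1) -> P3. 6 ppages; refcounts: pp0:2 pp1:4 pp2:2 pp3:4 pp4:2 pp5:2

Answer: 2 4 2 4 2 2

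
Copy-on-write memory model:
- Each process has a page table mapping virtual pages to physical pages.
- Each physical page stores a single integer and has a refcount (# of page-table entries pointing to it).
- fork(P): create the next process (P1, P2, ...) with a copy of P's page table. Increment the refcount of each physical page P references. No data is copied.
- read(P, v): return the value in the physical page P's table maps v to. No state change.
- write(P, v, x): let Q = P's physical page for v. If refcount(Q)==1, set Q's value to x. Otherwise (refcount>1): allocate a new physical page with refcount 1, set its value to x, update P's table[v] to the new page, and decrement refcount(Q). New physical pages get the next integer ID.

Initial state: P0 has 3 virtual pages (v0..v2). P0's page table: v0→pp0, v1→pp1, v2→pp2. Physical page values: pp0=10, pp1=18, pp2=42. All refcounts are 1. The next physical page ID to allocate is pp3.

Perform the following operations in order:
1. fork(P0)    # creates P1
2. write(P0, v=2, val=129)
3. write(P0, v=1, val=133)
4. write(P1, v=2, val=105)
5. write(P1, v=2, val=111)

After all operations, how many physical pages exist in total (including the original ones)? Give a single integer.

Op 1: fork(P0) -> P1. 3 ppages; refcounts: pp0:2 pp1:2 pp2:2
Op 2: write(P0, v2, 129). refcount(pp2)=2>1 -> COPY to pp3. 4 ppages; refcounts: pp0:2 pp1:2 pp2:1 pp3:1
Op 3: write(P0, v1, 133). refcount(pp1)=2>1 -> COPY to pp4. 5 ppages; refcounts: pp0:2 pp1:1 pp2:1 pp3:1 pp4:1
Op 4: write(P1, v2, 105). refcount(pp2)=1 -> write in place. 5 ppages; refcounts: pp0:2 pp1:1 pp2:1 pp3:1 pp4:1
Op 5: write(P1, v2, 111). refcount(pp2)=1 -> write in place. 5 ppages; refcounts: pp0:2 pp1:1 pp2:1 pp3:1 pp4:1

Answer: 5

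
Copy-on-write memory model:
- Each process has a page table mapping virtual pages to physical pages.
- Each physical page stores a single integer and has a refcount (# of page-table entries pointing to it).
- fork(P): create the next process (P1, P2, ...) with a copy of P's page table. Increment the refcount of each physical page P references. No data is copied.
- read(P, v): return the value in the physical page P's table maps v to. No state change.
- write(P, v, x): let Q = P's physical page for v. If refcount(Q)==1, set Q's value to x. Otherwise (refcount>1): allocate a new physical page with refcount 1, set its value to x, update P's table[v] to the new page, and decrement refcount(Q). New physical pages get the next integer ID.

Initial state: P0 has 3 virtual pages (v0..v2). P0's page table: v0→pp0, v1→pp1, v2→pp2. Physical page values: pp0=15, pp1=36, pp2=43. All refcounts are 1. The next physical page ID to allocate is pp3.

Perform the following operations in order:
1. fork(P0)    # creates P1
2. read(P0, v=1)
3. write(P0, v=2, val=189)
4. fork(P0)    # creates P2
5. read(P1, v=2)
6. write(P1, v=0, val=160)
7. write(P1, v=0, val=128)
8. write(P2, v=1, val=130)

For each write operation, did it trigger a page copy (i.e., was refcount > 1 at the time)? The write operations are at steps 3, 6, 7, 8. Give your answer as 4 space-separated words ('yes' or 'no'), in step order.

Op 1: fork(P0) -> P1. 3 ppages; refcounts: pp0:2 pp1:2 pp2:2
Op 2: read(P0, v1) -> 36. No state change.
Op 3: write(P0, v2, 189). refcount(pp2)=2>1 -> COPY to pp3. 4 ppages; refcounts: pp0:2 pp1:2 pp2:1 pp3:1
Op 4: fork(P0) -> P2. 4 ppages; refcounts: pp0:3 pp1:3 pp2:1 pp3:2
Op 5: read(P1, v2) -> 43. No state change.
Op 6: write(P1, v0, 160). refcount(pp0)=3>1 -> COPY to pp4. 5 ppages; refcounts: pp0:2 pp1:3 pp2:1 pp3:2 pp4:1
Op 7: write(P1, v0, 128). refcount(pp4)=1 -> write in place. 5 ppages; refcounts: pp0:2 pp1:3 pp2:1 pp3:2 pp4:1
Op 8: write(P2, v1, 130). refcount(pp1)=3>1 -> COPY to pp5. 6 ppages; refcounts: pp0:2 pp1:2 pp2:1 pp3:2 pp4:1 pp5:1

yes yes no yes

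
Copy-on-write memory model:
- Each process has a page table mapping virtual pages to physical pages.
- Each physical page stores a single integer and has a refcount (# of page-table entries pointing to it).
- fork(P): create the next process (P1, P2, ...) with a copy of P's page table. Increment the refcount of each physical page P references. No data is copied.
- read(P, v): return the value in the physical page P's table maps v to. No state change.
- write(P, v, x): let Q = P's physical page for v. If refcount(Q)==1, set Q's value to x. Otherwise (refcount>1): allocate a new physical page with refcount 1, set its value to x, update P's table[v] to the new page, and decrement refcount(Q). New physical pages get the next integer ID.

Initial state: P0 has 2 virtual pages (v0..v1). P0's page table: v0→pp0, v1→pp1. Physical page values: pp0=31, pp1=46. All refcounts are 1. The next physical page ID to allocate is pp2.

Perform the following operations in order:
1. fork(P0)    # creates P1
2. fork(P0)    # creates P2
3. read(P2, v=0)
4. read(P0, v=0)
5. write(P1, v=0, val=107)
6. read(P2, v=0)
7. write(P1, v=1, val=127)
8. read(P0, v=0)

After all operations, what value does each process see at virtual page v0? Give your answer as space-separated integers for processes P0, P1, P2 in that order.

Answer: 31 107 31

Derivation:
Op 1: fork(P0) -> P1. 2 ppages; refcounts: pp0:2 pp1:2
Op 2: fork(P0) -> P2. 2 ppages; refcounts: pp0:3 pp1:3
Op 3: read(P2, v0) -> 31. No state change.
Op 4: read(P0, v0) -> 31. No state change.
Op 5: write(P1, v0, 107). refcount(pp0)=3>1 -> COPY to pp2. 3 ppages; refcounts: pp0:2 pp1:3 pp2:1
Op 6: read(P2, v0) -> 31. No state change.
Op 7: write(P1, v1, 127). refcount(pp1)=3>1 -> COPY to pp3. 4 ppages; refcounts: pp0:2 pp1:2 pp2:1 pp3:1
Op 8: read(P0, v0) -> 31. No state change.
P0: v0 -> pp0 = 31
P1: v0 -> pp2 = 107
P2: v0 -> pp0 = 31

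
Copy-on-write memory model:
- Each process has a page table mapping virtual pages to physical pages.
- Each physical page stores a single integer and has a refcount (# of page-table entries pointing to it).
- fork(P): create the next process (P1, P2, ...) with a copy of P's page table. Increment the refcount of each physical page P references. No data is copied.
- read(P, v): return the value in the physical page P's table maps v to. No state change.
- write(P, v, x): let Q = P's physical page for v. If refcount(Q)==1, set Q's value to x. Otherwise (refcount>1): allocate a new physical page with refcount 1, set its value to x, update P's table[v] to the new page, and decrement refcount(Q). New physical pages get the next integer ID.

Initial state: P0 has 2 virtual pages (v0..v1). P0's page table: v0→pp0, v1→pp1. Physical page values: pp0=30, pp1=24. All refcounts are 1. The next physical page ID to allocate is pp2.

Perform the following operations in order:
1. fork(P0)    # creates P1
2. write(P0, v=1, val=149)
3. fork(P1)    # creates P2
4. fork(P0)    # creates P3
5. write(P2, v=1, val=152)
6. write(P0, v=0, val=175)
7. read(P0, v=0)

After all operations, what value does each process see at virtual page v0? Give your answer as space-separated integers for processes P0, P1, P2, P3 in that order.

Op 1: fork(P0) -> P1. 2 ppages; refcounts: pp0:2 pp1:2
Op 2: write(P0, v1, 149). refcount(pp1)=2>1 -> COPY to pp2. 3 ppages; refcounts: pp0:2 pp1:1 pp2:1
Op 3: fork(P1) -> P2. 3 ppages; refcounts: pp0:3 pp1:2 pp2:1
Op 4: fork(P0) -> P3. 3 ppages; refcounts: pp0:4 pp1:2 pp2:2
Op 5: write(P2, v1, 152). refcount(pp1)=2>1 -> COPY to pp3. 4 ppages; refcounts: pp0:4 pp1:1 pp2:2 pp3:1
Op 6: write(P0, v0, 175). refcount(pp0)=4>1 -> COPY to pp4. 5 ppages; refcounts: pp0:3 pp1:1 pp2:2 pp3:1 pp4:1
Op 7: read(P0, v0) -> 175. No state change.
P0: v0 -> pp4 = 175
P1: v0 -> pp0 = 30
P2: v0 -> pp0 = 30
P3: v0 -> pp0 = 30

Answer: 175 30 30 30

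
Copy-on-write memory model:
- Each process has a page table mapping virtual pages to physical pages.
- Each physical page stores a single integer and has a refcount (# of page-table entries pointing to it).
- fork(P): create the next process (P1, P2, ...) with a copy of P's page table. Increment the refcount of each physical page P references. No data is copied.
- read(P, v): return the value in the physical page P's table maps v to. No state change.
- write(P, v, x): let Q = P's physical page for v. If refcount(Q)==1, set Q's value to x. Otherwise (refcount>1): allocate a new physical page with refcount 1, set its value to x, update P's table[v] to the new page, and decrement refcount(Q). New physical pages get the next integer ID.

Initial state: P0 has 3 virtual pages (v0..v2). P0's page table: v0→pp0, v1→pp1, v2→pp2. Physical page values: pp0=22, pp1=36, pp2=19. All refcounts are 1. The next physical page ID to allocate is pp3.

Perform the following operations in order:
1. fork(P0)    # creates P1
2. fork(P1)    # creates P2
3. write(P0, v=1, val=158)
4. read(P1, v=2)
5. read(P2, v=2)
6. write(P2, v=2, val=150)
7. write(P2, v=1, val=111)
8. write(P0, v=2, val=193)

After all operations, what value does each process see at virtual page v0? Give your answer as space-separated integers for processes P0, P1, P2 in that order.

Op 1: fork(P0) -> P1. 3 ppages; refcounts: pp0:2 pp1:2 pp2:2
Op 2: fork(P1) -> P2. 3 ppages; refcounts: pp0:3 pp1:3 pp2:3
Op 3: write(P0, v1, 158). refcount(pp1)=3>1 -> COPY to pp3. 4 ppages; refcounts: pp0:3 pp1:2 pp2:3 pp3:1
Op 4: read(P1, v2) -> 19. No state change.
Op 5: read(P2, v2) -> 19. No state change.
Op 6: write(P2, v2, 150). refcount(pp2)=3>1 -> COPY to pp4. 5 ppages; refcounts: pp0:3 pp1:2 pp2:2 pp3:1 pp4:1
Op 7: write(P2, v1, 111). refcount(pp1)=2>1 -> COPY to pp5. 6 ppages; refcounts: pp0:3 pp1:1 pp2:2 pp3:1 pp4:1 pp5:1
Op 8: write(P0, v2, 193). refcount(pp2)=2>1 -> COPY to pp6. 7 ppages; refcounts: pp0:3 pp1:1 pp2:1 pp3:1 pp4:1 pp5:1 pp6:1
P0: v0 -> pp0 = 22
P1: v0 -> pp0 = 22
P2: v0 -> pp0 = 22

Answer: 22 22 22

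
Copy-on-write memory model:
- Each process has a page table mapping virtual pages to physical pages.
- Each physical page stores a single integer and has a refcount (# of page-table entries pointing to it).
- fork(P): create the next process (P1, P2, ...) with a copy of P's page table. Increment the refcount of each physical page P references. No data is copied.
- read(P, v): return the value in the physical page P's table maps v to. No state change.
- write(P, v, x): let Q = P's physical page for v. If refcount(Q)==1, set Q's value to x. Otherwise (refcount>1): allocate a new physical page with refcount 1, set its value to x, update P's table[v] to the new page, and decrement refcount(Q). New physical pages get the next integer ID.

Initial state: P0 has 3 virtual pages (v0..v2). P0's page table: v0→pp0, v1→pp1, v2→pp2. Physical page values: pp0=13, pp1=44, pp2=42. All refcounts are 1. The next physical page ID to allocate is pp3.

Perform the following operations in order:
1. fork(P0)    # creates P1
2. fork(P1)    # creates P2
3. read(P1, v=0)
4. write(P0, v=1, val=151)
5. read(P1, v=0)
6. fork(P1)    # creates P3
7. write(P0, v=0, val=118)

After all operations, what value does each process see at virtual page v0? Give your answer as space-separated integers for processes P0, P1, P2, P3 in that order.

Answer: 118 13 13 13

Derivation:
Op 1: fork(P0) -> P1. 3 ppages; refcounts: pp0:2 pp1:2 pp2:2
Op 2: fork(P1) -> P2. 3 ppages; refcounts: pp0:3 pp1:3 pp2:3
Op 3: read(P1, v0) -> 13. No state change.
Op 4: write(P0, v1, 151). refcount(pp1)=3>1 -> COPY to pp3. 4 ppages; refcounts: pp0:3 pp1:2 pp2:3 pp3:1
Op 5: read(P1, v0) -> 13. No state change.
Op 6: fork(P1) -> P3. 4 ppages; refcounts: pp0:4 pp1:3 pp2:4 pp3:1
Op 7: write(P0, v0, 118). refcount(pp0)=4>1 -> COPY to pp4. 5 ppages; refcounts: pp0:3 pp1:3 pp2:4 pp3:1 pp4:1
P0: v0 -> pp4 = 118
P1: v0 -> pp0 = 13
P2: v0 -> pp0 = 13
P3: v0 -> pp0 = 13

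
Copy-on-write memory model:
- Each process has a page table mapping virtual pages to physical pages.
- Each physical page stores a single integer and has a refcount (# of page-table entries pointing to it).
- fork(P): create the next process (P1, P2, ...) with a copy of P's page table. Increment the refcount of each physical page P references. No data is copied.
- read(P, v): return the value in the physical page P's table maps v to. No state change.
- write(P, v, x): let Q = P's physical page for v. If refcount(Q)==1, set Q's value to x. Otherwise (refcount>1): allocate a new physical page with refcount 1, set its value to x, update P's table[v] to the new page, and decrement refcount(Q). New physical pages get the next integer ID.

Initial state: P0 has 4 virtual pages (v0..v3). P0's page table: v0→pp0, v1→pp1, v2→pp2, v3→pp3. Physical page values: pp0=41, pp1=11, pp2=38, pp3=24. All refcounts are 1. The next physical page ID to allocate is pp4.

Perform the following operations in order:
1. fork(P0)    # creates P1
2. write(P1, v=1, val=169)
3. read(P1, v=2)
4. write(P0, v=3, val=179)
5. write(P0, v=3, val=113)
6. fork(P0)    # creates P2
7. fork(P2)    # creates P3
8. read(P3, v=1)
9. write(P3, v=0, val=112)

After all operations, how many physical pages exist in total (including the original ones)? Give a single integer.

Op 1: fork(P0) -> P1. 4 ppages; refcounts: pp0:2 pp1:2 pp2:2 pp3:2
Op 2: write(P1, v1, 169). refcount(pp1)=2>1 -> COPY to pp4. 5 ppages; refcounts: pp0:2 pp1:1 pp2:2 pp3:2 pp4:1
Op 3: read(P1, v2) -> 38. No state change.
Op 4: write(P0, v3, 179). refcount(pp3)=2>1 -> COPY to pp5. 6 ppages; refcounts: pp0:2 pp1:1 pp2:2 pp3:1 pp4:1 pp5:1
Op 5: write(P0, v3, 113). refcount(pp5)=1 -> write in place. 6 ppages; refcounts: pp0:2 pp1:1 pp2:2 pp3:1 pp4:1 pp5:1
Op 6: fork(P0) -> P2. 6 ppages; refcounts: pp0:3 pp1:2 pp2:3 pp3:1 pp4:1 pp5:2
Op 7: fork(P2) -> P3. 6 ppages; refcounts: pp0:4 pp1:3 pp2:4 pp3:1 pp4:1 pp5:3
Op 8: read(P3, v1) -> 11. No state change.
Op 9: write(P3, v0, 112). refcount(pp0)=4>1 -> COPY to pp6. 7 ppages; refcounts: pp0:3 pp1:3 pp2:4 pp3:1 pp4:1 pp5:3 pp6:1

Answer: 7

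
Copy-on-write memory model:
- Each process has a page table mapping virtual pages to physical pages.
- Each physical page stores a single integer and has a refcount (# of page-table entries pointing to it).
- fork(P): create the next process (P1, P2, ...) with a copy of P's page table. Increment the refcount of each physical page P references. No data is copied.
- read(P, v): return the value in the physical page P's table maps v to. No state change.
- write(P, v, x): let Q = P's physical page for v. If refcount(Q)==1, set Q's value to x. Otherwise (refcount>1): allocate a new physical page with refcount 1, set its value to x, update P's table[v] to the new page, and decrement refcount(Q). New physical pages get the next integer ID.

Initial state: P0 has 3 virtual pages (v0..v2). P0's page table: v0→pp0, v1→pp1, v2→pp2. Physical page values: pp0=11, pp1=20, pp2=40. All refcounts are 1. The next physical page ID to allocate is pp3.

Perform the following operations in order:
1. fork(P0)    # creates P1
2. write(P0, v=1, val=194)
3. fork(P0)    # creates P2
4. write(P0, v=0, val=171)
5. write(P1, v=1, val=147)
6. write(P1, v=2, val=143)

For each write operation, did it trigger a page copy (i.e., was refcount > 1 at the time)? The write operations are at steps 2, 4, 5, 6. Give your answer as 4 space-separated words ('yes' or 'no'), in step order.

Op 1: fork(P0) -> P1. 3 ppages; refcounts: pp0:2 pp1:2 pp2:2
Op 2: write(P0, v1, 194). refcount(pp1)=2>1 -> COPY to pp3. 4 ppages; refcounts: pp0:2 pp1:1 pp2:2 pp3:1
Op 3: fork(P0) -> P2. 4 ppages; refcounts: pp0:3 pp1:1 pp2:3 pp3:2
Op 4: write(P0, v0, 171). refcount(pp0)=3>1 -> COPY to pp4. 5 ppages; refcounts: pp0:2 pp1:1 pp2:3 pp3:2 pp4:1
Op 5: write(P1, v1, 147). refcount(pp1)=1 -> write in place. 5 ppages; refcounts: pp0:2 pp1:1 pp2:3 pp3:2 pp4:1
Op 6: write(P1, v2, 143). refcount(pp2)=3>1 -> COPY to pp5. 6 ppages; refcounts: pp0:2 pp1:1 pp2:2 pp3:2 pp4:1 pp5:1

yes yes no yes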